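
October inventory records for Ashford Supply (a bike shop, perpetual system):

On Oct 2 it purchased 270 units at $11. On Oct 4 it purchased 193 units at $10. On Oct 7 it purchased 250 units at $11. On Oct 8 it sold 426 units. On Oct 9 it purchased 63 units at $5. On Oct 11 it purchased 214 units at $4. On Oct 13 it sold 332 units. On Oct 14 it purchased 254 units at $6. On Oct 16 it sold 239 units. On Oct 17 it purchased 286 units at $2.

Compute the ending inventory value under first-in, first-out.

Oct 8, 426 sold [FIFO — oldest first]: 270 @ $11 + 156 @ $10 = $4,530
Oct 13, 332 sold [FIFO — oldest first]: 37 @ $10 + 250 @ $11 + 45 @ $5 = $3,345
Oct 16, 239 sold [FIFO — oldest first]: 18 @ $5 + 214 @ $4 + 7 @ $6 = $988
Total COGS = $4,530 + $3,345 + $988 = $8,863
Ending inventory: 247 @ $6 + 286 @ $2 = $2,054

Ending inventory = $2,054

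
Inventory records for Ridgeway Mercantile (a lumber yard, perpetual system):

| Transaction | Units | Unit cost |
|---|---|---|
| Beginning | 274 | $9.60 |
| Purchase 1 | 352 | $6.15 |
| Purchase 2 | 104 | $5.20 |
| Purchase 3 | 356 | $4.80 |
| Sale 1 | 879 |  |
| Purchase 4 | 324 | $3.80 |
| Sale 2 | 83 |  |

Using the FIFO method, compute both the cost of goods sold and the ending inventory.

COGS = $6,449.60; ending inventory = $1,826.40

Sale 1 (879) [FIFO — oldest first]: 274 @ $9.60 + 352 @ $6.15 + 104 @ $5.20 + 149 @ $4.80 = $6,051.20
Sale 2 (83) [FIFO — oldest first]: 83 @ $4.80 = $398.40
Total COGS = $6,051.20 + $398.40 = $6,449.60
Ending inventory: 124 @ $4.80 + 324 @ $3.80 = $1,826.40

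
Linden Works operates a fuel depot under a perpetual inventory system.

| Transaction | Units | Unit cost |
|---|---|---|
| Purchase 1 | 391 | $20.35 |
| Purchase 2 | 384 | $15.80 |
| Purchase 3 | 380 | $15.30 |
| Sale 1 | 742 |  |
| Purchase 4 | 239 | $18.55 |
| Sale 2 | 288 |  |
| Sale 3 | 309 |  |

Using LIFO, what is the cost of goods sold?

Sale 1 (742) [LIFO — newest first]: 380 @ $15.30 + 362 @ $15.80 = $11,533.60
Sale 2 (288) [LIFO — newest first]: 239 @ $18.55 + 22 @ $15.80 + 27 @ $20.35 = $5,330.50
Sale 3 (309) [LIFO — newest first]: 309 @ $20.35 = $6,288.15
Total COGS = $11,533.60 + $5,330.50 + $6,288.15 = $23,152.25
Ending inventory: 55 @ $20.35 = $1,119.25
Check: goods available $24,271.50 = COGS $23,152.25 + ending $1,119.25

COGS = $23,152.25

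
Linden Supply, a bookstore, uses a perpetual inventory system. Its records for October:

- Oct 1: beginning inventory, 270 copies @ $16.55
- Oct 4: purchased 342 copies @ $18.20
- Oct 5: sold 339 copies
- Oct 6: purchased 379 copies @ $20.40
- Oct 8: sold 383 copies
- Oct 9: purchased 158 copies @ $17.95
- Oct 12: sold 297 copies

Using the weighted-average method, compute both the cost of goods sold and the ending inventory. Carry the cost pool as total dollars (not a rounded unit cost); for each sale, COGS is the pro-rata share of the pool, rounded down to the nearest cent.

After Oct 1: 270 on hand, pool $4,468.50 (≈ $16.5500 each)
After Oct 4: 612 on hand, pool $10,692.90 (≈ $17.4721 each)
Oct 5, sell 339: 339/612 × $10,692.90 → $5,923.02
After Oct 6: 652 on hand, pool $12,501.48 (≈ $19.1740 each)
Oct 8, sell 383: 383/652 × $12,501.48 → $7,343.66
After Oct 9: 427 on hand, pool $7,993.92 (≈ $18.7211 each)
Oct 12, sell 297: 297/427 × $7,993.92 → $5,560.17
Total COGS = $5,923.02 + $7,343.66 + $5,560.17 = $18,826.85
Ending inventory (cost pool remaining) = $2,433.75

COGS = $18,826.85; ending inventory = $2,433.75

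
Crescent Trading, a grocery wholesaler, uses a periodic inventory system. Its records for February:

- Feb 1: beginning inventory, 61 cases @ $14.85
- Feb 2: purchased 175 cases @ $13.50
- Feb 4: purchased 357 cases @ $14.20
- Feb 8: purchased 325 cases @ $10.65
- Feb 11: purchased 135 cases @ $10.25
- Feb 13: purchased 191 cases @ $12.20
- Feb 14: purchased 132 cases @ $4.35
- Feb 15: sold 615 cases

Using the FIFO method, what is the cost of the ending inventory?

Feb 15, 615 sold [FIFO — oldest first]: 61 @ $14.85 + 175 @ $13.50 + 357 @ $14.20 + 22 @ $10.65 = $8,572.05
Ending inventory: 303 @ $10.65 + 135 @ $10.25 + 191 @ $12.20 + 132 @ $4.35 = $7,515.10

Ending inventory = $7,515.10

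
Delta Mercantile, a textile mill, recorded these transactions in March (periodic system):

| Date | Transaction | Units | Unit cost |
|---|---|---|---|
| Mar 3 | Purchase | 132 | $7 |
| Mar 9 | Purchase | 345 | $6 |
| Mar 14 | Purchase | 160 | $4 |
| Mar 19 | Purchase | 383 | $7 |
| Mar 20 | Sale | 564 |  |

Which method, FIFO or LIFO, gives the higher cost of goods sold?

FIFO COGS: 132 @ $7 + 345 @ $6 + 87 @ $4 = $3,342
LIFO COGS: 383 @ $7 + 160 @ $4 + 21 @ $6 = $3,447

LIFO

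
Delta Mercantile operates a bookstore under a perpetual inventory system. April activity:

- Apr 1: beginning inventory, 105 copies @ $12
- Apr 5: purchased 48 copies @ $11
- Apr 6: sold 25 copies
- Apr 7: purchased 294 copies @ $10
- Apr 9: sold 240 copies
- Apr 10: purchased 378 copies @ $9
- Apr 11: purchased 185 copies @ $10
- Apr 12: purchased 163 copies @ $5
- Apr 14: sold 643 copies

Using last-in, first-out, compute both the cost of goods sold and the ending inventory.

COGS = $7,995; ending inventory = $2,800

Apr 6, 25 sold [LIFO — newest first]: 25 @ $11 = $275
Apr 9, 240 sold [LIFO — newest first]: 240 @ $10 = $2,400
Apr 14, 643 sold [LIFO — newest first]: 163 @ $5 + 185 @ $10 + 295 @ $9 = $5,320
Total COGS = $275 + $2,400 + $5,320 = $7,995
Ending inventory: 105 @ $12 + 23 @ $11 + 54 @ $10 + 83 @ $9 = $2,800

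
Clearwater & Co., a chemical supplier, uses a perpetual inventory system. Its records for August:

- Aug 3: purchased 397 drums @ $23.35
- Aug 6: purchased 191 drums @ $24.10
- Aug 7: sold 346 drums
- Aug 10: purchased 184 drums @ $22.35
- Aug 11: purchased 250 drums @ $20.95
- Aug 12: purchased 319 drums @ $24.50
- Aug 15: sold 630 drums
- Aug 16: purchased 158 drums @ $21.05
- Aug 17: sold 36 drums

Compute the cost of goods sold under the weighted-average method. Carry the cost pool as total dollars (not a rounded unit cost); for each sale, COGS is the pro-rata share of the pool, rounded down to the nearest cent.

COGS = $23,453.63

After Aug 3: 397 on hand, pool $9,269.95 (≈ $23.3500 each)
After Aug 6: 588 on hand, pool $13,873.05 (≈ $23.5936 each)
Aug 7, sell 346: 346/588 × $13,873.05 → $8,163.39
After Aug 10: 426 on hand, pool $9,822.06 (≈ $23.0565 each)
After Aug 11: 676 on hand, pool $15,059.56 (≈ $22.2775 each)
After Aug 12: 995 on hand, pool $22,875.06 (≈ $22.9900 each)
Aug 15, sell 630: 630/995 × $22,875.06 → $14,483.70
After Aug 16: 523 on hand, pool $11,717.26 (≈ $22.4039 each)
Aug 17, sell 36: 36/523 × $11,717.26 → $806.54
Total COGS = $8,163.39 + $14,483.70 + $806.54 = $23,453.63
Ending inventory (cost pool remaining) = $10,910.72
Check: goods available $34,364.35 = COGS $23,453.63 + ending $10,910.72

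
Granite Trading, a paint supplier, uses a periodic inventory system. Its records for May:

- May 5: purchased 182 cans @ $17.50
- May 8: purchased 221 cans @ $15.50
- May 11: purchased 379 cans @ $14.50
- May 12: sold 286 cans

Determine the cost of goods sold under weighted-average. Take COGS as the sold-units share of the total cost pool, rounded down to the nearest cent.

May 12, sell 286: 286/782 × $12,106.00 → $4,427.51
Ending inventory (cost pool remaining) = $7,678.49
Check: goods available $12,106.00 = COGS $4,427.51 + ending $7,678.49

COGS = $4,427.51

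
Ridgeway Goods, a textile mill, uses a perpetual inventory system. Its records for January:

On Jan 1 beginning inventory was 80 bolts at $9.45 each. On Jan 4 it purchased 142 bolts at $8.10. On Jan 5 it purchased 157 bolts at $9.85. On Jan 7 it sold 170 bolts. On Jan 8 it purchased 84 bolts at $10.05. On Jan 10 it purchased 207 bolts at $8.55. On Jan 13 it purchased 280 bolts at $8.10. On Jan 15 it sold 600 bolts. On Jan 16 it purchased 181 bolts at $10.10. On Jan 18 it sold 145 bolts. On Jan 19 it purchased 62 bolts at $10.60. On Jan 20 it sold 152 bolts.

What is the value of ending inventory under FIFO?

Jan 7, 170 sold [FIFO — oldest first]: 80 @ $9.45 + 90 @ $8.10 = $1,485.00
Jan 15, 600 sold [FIFO — oldest first]: 52 @ $8.10 + 157 @ $9.85 + 84 @ $10.05 + 207 @ $8.55 + 100 @ $8.10 = $5,391.70
Jan 18, 145 sold [FIFO — oldest first]: 145 @ $8.10 = $1,174.50
Jan 20, 152 sold [FIFO — oldest first]: 35 @ $8.10 + 117 @ $10.10 = $1,465.20
Total COGS = $1,485.00 + $5,391.70 + $1,174.50 + $1,465.20 = $9,516.40
Ending inventory: 64 @ $10.10 + 62 @ $10.60 = $1,303.60

Ending inventory = $1,303.60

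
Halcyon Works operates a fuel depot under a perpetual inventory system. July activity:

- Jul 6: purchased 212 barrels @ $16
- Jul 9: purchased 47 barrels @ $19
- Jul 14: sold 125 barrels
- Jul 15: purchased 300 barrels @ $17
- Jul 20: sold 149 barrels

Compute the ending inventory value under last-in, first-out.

Jul 14, 125 sold [LIFO — newest first]: 47 @ $19 + 78 @ $16 = $2,141
Jul 20, 149 sold [LIFO — newest first]: 149 @ $17 = $2,533
Total COGS = $2,141 + $2,533 = $4,674
Ending inventory: 134 @ $16 + 151 @ $17 = $4,711
Check: goods available $9,385 = COGS $4,674 + ending $4,711

Ending inventory = $4,711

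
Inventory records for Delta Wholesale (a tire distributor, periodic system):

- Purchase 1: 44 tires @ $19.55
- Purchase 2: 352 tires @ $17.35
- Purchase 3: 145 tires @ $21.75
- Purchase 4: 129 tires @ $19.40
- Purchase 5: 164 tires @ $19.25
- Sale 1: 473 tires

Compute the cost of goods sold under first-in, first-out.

COGS = $8,642.15

Sale 1 (473) [FIFO — oldest first]: 44 @ $19.55 + 352 @ $17.35 + 77 @ $21.75 = $8,642.15
Ending inventory: 68 @ $21.75 + 129 @ $19.40 + 164 @ $19.25 = $7,138.60
Check: goods available $15,780.75 = COGS $8,642.15 + ending $7,138.60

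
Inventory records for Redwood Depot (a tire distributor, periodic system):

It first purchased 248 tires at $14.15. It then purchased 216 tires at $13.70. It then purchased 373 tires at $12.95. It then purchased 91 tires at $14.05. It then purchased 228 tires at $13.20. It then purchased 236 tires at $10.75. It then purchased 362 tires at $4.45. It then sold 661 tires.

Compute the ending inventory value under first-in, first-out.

Sale 1 (661) [FIFO — oldest first]: 248 @ $14.15 + 216 @ $13.70 + 197 @ $12.95 = $9,019.55
Ending inventory: 176 @ $12.95 + 91 @ $14.05 + 228 @ $13.20 + 236 @ $10.75 + 362 @ $4.45 = $10,715.25

Ending inventory = $10,715.25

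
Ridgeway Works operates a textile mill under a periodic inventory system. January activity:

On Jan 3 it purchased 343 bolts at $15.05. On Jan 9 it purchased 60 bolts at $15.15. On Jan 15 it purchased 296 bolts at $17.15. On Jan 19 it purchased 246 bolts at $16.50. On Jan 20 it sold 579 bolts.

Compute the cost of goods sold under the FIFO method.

COGS = $9,089.55

Jan 20, 579 sold [FIFO — oldest first]: 343 @ $15.05 + 60 @ $15.15 + 176 @ $17.15 = $9,089.55
Ending inventory: 120 @ $17.15 + 246 @ $16.50 = $6,117.00
Check: goods available $15,206.55 = COGS $9,089.55 + ending $6,117.00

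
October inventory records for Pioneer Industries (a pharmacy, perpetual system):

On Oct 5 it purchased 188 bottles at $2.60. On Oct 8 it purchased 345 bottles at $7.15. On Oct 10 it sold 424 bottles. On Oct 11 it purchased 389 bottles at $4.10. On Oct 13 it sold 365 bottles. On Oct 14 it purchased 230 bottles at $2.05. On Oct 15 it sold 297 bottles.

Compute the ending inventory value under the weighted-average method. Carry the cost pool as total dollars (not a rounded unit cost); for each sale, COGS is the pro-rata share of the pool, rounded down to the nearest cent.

Ending inventory = $192.53

After Oct 5: 188 on hand, pool $488.80 (≈ $2.6000 each)
After Oct 8: 533 on hand, pool $2,955.55 (≈ $5.5451 each)
Oct 10, sell 424: 424/533 × $2,955.55 → $2,351.13
After Oct 11: 498 on hand, pool $2,199.32 (≈ $4.4163 each)
Oct 13, sell 365: 365/498 × $2,199.32 → $1,611.95
After Oct 14: 363 on hand, pool $1,058.87 (≈ $2.9170 each)
Oct 15, sell 297: 297/363 × $1,058.87 → $866.34
Total COGS = $2,351.13 + $1,611.95 + $866.34 = $4,829.42
Ending inventory (cost pool remaining) = $192.53
Check: goods available $5,021.95 = COGS $4,829.42 + ending $192.53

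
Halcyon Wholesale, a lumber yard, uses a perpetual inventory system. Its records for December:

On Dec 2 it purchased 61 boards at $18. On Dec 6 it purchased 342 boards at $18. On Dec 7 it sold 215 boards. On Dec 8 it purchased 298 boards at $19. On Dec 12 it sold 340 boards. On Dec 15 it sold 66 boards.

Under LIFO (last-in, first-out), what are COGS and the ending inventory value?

Dec 7, 215 sold [LIFO — newest first]: 215 @ $18 = $3,870
Dec 12, 340 sold [LIFO — newest first]: 298 @ $19 + 42 @ $18 = $6,418
Dec 15, 66 sold [LIFO — newest first]: 66 @ $18 = $1,188
Total COGS = $3,870 + $6,418 + $1,188 = $11,476
Ending inventory: 61 @ $18 + 19 @ $18 = $1,440
Check: goods available $12,916 = COGS $11,476 + ending $1,440

COGS = $11,476; ending inventory = $1,440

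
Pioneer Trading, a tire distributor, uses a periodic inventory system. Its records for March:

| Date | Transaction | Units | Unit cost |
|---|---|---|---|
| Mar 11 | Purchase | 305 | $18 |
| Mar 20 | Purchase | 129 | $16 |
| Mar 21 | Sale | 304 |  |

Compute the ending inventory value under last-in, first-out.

Mar 21, 304 sold [LIFO — newest first]: 129 @ $16 + 175 @ $18 = $5,214
Ending inventory: 130 @ $18 = $2,340
Check: goods available $7,554 = COGS $5,214 + ending $2,340

Ending inventory = $2,340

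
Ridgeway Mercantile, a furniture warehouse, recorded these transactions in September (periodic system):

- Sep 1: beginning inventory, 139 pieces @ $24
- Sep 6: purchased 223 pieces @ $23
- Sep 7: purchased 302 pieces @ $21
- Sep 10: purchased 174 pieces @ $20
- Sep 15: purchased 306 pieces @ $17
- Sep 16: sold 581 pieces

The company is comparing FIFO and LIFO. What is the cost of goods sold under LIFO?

COGS = $10,803

FIFO COGS: 139 @ $24 + 223 @ $23 + 219 @ $21 = $13,064
LIFO COGS: 306 @ $17 + 174 @ $20 + 101 @ $21 = $10,803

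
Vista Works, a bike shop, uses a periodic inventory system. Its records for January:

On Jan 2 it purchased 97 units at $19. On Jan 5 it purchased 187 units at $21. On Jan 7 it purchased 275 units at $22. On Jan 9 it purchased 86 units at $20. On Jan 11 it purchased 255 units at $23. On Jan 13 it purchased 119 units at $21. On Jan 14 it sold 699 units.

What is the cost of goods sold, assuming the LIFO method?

COGS = $15,342

Jan 14, 699 sold [LIFO — newest first]: 119 @ $21 + 255 @ $23 + 86 @ $20 + 239 @ $22 = $15,342
Ending inventory: 97 @ $19 + 187 @ $21 + 36 @ $22 = $6,562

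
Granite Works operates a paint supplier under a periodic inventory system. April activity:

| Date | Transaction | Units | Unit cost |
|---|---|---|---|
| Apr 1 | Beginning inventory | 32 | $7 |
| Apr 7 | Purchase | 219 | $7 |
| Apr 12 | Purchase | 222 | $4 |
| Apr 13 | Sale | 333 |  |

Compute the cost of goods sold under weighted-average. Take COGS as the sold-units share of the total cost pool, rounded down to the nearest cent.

Apr 13, sell 333: 333/473 × $2,645.00 → $1,862.12
Ending inventory (cost pool remaining) = $782.88
Check: goods available $2,645.00 = COGS $1,862.12 + ending $782.88

COGS = $1,862.12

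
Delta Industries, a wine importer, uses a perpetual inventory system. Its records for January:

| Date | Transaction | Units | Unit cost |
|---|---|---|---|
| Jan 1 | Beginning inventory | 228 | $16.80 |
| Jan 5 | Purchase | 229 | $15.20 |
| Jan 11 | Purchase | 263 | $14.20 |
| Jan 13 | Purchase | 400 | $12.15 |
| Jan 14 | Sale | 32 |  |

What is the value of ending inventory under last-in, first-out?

Jan 14, 32 sold [LIFO — newest first]: 32 @ $12.15 = $388.80
Ending inventory: 228 @ $16.80 + 229 @ $15.20 + 263 @ $14.20 + 368 @ $12.15 = $15,517.00

Ending inventory = $15,517.00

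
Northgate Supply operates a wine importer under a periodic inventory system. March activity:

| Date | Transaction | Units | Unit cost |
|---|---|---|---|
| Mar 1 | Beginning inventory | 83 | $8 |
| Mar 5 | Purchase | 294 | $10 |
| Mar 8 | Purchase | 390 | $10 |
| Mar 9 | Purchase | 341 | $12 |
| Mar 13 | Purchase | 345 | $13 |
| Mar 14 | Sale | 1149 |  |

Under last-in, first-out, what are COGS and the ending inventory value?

Mar 14, 1149 sold [LIFO — newest first]: 345 @ $13 + 341 @ $12 + 390 @ $10 + 73 @ $10 = $13,207
Ending inventory: 83 @ $8 + 221 @ $10 = $2,874
Check: goods available $16,081 = COGS $13,207 + ending $2,874

COGS = $13,207; ending inventory = $2,874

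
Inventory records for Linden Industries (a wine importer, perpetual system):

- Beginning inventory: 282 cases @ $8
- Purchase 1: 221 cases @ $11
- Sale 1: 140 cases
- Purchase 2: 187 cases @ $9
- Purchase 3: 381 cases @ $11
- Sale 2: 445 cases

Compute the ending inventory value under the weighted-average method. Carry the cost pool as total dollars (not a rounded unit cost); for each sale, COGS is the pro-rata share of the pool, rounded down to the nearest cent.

After Beginning: 282 on hand, pool $2,256.00 (≈ $8.0000 each)
After Purchase 1: 503 on hand, pool $4,687.00 (≈ $9.3181 each)
Sale 1, sell 140: 140/503 × $4,687.00 → $1,304.53
After Purchase 2: 550 on hand, pool $5,065.47 (≈ $9.2099 each)
After Purchase 3: 931 on hand, pool $9,256.47 (≈ $9.9425 each)
Sale 2, sell 445: 445/931 × $9,256.47 → $4,424.41
Total COGS = $1,304.53 + $4,424.41 = $5,728.94
Ending inventory (cost pool remaining) = $4,832.06

Ending inventory = $4,832.06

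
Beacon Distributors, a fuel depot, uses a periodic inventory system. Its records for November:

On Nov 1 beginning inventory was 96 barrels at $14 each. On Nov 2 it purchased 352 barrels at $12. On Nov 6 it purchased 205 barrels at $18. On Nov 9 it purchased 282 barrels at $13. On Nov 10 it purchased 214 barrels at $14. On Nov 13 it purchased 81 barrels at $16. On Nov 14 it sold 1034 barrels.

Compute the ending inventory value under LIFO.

Ending inventory = $2,544

Nov 14, 1034 sold [LIFO — newest first]: 81 @ $16 + 214 @ $14 + 282 @ $13 + 205 @ $18 + 252 @ $12 = $14,672
Ending inventory: 96 @ $14 + 100 @ $12 = $2,544
Check: goods available $17,216 = COGS $14,672 + ending $2,544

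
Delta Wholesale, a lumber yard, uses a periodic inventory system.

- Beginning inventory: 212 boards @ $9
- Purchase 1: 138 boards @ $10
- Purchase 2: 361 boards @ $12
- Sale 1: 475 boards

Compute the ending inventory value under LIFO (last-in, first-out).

Ending inventory = $2,148

Sale 1 (475) [LIFO — newest first]: 361 @ $12 + 114 @ $10 = $5,472
Ending inventory: 212 @ $9 + 24 @ $10 = $2,148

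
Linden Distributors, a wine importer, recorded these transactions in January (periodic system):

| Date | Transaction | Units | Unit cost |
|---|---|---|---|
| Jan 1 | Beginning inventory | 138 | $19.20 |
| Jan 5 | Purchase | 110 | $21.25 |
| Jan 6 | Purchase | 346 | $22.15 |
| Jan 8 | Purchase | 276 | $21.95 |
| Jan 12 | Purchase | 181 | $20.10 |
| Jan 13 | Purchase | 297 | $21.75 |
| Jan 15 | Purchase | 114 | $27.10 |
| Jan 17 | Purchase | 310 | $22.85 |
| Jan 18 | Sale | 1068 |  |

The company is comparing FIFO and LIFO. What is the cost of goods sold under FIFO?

COGS = $22,717.05

FIFO COGS: 138 @ $19.20 + 110 @ $21.25 + 346 @ $22.15 + 276 @ $21.95 + 181 @ $20.10 + 17 @ $21.75 = $22,717.05
LIFO COGS: 310 @ $22.85 + 114 @ $27.10 + 297 @ $21.75 + 181 @ $20.10 + 166 @ $21.95 = $23,914.45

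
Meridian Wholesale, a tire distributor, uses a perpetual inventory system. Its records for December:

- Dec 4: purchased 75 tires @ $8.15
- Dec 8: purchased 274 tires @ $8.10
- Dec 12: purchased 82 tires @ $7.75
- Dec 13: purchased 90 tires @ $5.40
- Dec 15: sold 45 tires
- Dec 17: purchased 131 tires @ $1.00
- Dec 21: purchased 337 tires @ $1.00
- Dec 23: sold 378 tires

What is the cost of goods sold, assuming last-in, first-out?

Dec 15, 45 sold [LIFO — newest first]: 45 @ $5.40 = $243.00
Dec 23, 378 sold [LIFO — newest first]: 337 @ $1.00 + 41 @ $1.00 = $378.00
Total COGS = $243.00 + $378.00 = $621.00
Ending inventory: 75 @ $8.15 + 274 @ $8.10 + 82 @ $7.75 + 45 @ $5.40 + 90 @ $1.00 = $3,799.15

COGS = $621.00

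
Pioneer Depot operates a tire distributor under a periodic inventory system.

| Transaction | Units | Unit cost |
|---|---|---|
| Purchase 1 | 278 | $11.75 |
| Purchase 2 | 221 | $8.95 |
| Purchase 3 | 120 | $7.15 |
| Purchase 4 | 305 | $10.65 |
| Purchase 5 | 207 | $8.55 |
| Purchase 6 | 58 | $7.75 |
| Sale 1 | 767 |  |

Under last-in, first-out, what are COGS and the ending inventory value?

COGS = $7,014.75; ending inventory = $4,555.30

Sale 1 (767) [LIFO — newest first]: 58 @ $7.75 + 207 @ $8.55 + 305 @ $10.65 + 120 @ $7.15 + 77 @ $8.95 = $7,014.75
Ending inventory: 278 @ $11.75 + 144 @ $8.95 = $4,555.30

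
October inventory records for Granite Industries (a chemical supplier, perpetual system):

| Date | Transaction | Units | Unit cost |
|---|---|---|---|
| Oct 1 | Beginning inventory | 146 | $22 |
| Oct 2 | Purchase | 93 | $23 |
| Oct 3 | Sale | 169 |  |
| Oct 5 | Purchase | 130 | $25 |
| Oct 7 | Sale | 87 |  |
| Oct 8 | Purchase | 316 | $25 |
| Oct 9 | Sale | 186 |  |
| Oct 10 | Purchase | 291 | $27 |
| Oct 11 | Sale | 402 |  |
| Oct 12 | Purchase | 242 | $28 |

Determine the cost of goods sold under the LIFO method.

Oct 3, 169 sold [LIFO — newest first]: 93 @ $23 + 76 @ $22 = $3,811
Oct 7, 87 sold [LIFO — newest first]: 87 @ $25 = $2,175
Oct 9, 186 sold [LIFO — newest first]: 186 @ $25 = $4,650
Oct 11, 402 sold [LIFO — newest first]: 291 @ $27 + 111 @ $25 = $10,632
Total COGS = $3,811 + $2,175 + $4,650 + $10,632 = $21,268
Ending inventory: 70 @ $22 + 43 @ $25 + 19 @ $25 + 242 @ $28 = $9,866

COGS = $21,268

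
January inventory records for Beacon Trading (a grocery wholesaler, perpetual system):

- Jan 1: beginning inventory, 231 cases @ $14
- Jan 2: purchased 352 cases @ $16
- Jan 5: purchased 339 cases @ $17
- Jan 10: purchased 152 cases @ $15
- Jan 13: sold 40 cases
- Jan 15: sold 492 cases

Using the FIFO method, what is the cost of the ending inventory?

Ending inventory = $8,859

Jan 13, 40 sold [FIFO — oldest first]: 40 @ $14 = $560
Jan 15, 492 sold [FIFO — oldest first]: 191 @ $14 + 301 @ $16 = $7,490
Total COGS = $560 + $7,490 = $8,050
Ending inventory: 51 @ $16 + 339 @ $17 + 152 @ $15 = $8,859
Check: goods available $16,909 = COGS $8,050 + ending $8,859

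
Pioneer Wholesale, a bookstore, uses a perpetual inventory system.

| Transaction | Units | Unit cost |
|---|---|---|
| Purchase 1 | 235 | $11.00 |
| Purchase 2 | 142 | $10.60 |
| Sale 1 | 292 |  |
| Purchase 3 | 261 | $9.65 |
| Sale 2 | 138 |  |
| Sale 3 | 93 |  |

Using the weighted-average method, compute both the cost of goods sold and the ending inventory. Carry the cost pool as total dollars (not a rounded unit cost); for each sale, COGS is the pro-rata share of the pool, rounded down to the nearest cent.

After Purchase 1: 235 on hand, pool $2,585.00 (≈ $11.0000 each)
After Purchase 2: 377 on hand, pool $4,090.20 (≈ $10.8493 each)
Sale 1, sell 292: 292/377 × $4,090.20 → $3,168.00
After Purchase 3: 346 on hand, pool $3,440.85 (≈ $9.9447 each)
Sale 2, sell 138: 138/346 × $3,440.85 → $1,372.36
Sale 3, sell 93: 93/208 × $2,068.49 → $924.85
Total COGS = $3,168.00 + $1,372.36 + $924.85 = $5,465.21
Ending inventory (cost pool remaining) = $1,143.64
Check: goods available $6,608.85 = COGS $5,465.21 + ending $1,143.64

COGS = $5,465.21; ending inventory = $1,143.64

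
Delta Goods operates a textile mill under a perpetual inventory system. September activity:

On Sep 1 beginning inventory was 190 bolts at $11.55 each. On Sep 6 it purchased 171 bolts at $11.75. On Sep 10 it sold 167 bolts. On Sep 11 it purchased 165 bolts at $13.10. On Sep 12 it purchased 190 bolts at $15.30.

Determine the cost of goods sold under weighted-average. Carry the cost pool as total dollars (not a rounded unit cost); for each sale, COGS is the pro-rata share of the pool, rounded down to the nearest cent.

After Sep 1: 190 on hand, pool $2,194.50 (≈ $11.5500 each)
After Sep 6: 361 on hand, pool $4,203.75 (≈ $11.6447 each)
Sep 10, sell 167: 167/361 × $4,203.75 → $1,944.67
After Sep 11: 359 on hand, pool $4,420.58 (≈ $12.3136 each)
After Sep 12: 549 on hand, pool $7,327.58 (≈ $13.3471 each)
Ending inventory (cost pool remaining) = $7,327.58
Check: goods available $9,272.25 = COGS $1,944.67 + ending $7,327.58

COGS = $1,944.67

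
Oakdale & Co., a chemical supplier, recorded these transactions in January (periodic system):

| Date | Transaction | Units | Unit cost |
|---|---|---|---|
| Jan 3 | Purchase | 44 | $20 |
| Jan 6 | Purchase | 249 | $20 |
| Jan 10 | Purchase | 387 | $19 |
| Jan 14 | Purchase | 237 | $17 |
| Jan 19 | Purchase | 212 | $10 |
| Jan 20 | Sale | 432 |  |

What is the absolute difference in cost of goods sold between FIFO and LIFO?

FIFO COGS: 44 @ $20 + 249 @ $20 + 139 @ $19 = $8,501
LIFO COGS: 212 @ $10 + 220 @ $17 = $5,860
Difference = |$8,501 − $5,860| = $2,641

$2,641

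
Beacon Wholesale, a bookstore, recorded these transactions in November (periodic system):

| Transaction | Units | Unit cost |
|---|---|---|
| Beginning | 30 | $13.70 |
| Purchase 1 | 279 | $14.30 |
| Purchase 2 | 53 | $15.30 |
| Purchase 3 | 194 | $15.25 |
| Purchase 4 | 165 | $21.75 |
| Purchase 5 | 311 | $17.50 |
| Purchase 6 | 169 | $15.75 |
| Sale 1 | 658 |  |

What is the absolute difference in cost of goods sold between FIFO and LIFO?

FIFO COGS: 30 @ $13.70 + 279 @ $14.30 + 53 @ $15.30 + 194 @ $15.25 + 102 @ $21.75 = $10,388.60
LIFO COGS: 169 @ $15.75 + 311 @ $17.50 + 165 @ $21.75 + 13 @ $15.25 = $11,891.25
Difference = |$10,388.60 − $11,891.25| = $1,502.65

$1,502.65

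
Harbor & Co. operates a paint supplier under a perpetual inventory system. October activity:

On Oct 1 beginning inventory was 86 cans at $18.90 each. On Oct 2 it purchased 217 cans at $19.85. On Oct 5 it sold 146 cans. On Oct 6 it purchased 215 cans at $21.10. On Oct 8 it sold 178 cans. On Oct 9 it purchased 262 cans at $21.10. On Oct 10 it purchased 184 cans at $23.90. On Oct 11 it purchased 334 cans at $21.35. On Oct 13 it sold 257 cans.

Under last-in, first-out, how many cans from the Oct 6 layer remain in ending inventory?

Oct 5, 146 sold [LIFO — newest first]: 146 @ $19.85 = $2,898.10
Oct 8, 178 sold [LIFO — newest first]: 178 @ $21.10 = $3,755.80
Oct 13, 257 sold [LIFO — newest first]: 257 @ $21.35 = $5,486.95
Total COGS = $2,898.10 + $3,755.80 + $5,486.95 = $12,140.85
Ending inventory: 86 @ $18.90 + 71 @ $19.85 + 37 @ $21.10 + 262 @ $21.10 + 184 @ $23.90 + 77 @ $21.35 = $15,385.20
Check: goods available $27,526.05 = COGS $12,140.85 + ending $15,385.20

37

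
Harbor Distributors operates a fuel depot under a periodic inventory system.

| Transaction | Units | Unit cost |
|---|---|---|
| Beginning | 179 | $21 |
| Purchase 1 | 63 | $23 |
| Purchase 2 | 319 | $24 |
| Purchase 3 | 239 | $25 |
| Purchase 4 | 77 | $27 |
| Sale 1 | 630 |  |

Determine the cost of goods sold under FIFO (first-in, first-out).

Sale 1 (630) [FIFO — oldest first]: 179 @ $21 + 63 @ $23 + 319 @ $24 + 69 @ $25 = $14,589
Ending inventory: 170 @ $25 + 77 @ $27 = $6,329
Check: goods available $20,918 = COGS $14,589 + ending $6,329

COGS = $14,589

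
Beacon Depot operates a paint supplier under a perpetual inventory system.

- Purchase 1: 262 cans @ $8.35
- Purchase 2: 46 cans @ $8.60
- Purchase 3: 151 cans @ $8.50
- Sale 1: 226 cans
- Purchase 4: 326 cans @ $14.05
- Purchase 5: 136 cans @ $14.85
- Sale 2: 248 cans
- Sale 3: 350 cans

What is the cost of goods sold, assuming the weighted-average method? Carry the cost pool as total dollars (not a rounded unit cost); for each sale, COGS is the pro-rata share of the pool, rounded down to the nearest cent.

After Purchase 1: 262 on hand, pool $2,187.70 (≈ $8.3500 each)
After Purchase 2: 308 on hand, pool $2,583.30 (≈ $8.3873 each)
After Purchase 3: 459 on hand, pool $3,866.80 (≈ $8.4244 each)
Sale 1, sell 226: 226/459 × $3,866.80 → $1,903.91
After Purchase 4: 559 on hand, pool $6,543.19 (≈ $11.7052 each)
After Purchase 5: 695 on hand, pool $8,562.79 (≈ $12.3206 each)
Sale 2, sell 248: 248/695 × $8,562.79 → $3,055.49
Sale 3, sell 350: 350/447 × $5,507.30 → $4,312.20
Total COGS = $1,903.91 + $3,055.49 + $4,312.20 = $9,271.60
Ending inventory (cost pool remaining) = $1,195.10

COGS = $9,271.60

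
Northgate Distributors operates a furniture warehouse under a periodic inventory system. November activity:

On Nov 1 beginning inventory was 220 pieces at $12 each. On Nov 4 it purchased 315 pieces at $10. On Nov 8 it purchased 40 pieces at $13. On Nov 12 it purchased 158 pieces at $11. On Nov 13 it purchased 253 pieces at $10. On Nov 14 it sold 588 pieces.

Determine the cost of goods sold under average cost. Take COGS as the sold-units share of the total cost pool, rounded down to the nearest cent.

Nov 14, sell 588: 588/986 × $10,578.00 → $6,308.17
Ending inventory (cost pool remaining) = $4,269.83

COGS = $6,308.17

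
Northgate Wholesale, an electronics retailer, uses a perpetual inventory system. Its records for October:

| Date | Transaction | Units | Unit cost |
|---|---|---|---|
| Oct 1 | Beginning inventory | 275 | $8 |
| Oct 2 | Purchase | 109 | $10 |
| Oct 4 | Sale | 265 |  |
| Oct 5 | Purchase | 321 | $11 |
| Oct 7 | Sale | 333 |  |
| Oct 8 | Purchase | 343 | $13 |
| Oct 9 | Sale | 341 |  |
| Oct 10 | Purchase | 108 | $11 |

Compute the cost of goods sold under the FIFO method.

COGS = $9,863

Oct 4, 265 sold [FIFO — oldest first]: 265 @ $8 = $2,120
Oct 7, 333 sold [FIFO — oldest first]: 10 @ $8 + 109 @ $10 + 214 @ $11 = $3,524
Oct 9, 341 sold [FIFO — oldest first]: 107 @ $11 + 234 @ $13 = $4,219
Total COGS = $2,120 + $3,524 + $4,219 = $9,863
Ending inventory: 109 @ $13 + 108 @ $11 = $2,605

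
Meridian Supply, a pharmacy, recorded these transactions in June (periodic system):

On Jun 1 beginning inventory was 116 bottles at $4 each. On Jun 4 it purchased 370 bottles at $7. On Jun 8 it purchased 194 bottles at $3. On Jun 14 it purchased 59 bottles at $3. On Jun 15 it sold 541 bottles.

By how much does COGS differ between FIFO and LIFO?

FIFO COGS: 116 @ $4 + 370 @ $7 + 55 @ $3 = $3,219
LIFO COGS: 59 @ $3 + 194 @ $3 + 288 @ $7 = $2,775
Difference = |$3,219 − $2,775| = $444

$444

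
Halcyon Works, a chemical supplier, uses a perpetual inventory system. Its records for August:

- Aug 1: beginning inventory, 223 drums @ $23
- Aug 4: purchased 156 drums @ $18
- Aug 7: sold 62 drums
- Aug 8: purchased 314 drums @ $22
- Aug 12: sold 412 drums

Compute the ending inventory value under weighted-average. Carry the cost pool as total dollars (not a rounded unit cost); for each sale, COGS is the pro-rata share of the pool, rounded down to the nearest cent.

Ending inventory = $4,701.60

After Aug 1: 223 on hand, pool $5,129.00 (≈ $23.0000 each)
After Aug 4: 379 on hand, pool $7,937.00 (≈ $20.9420 each)
Aug 7, sell 62: 62/379 × $7,937.00 → $1,298.40
After Aug 8: 631 on hand, pool $13,546.60 (≈ $21.4685 each)
Aug 12, sell 412: 412/631 × $13,546.60 → $8,845.00
Total COGS = $1,298.40 + $8,845.00 = $10,143.40
Ending inventory (cost pool remaining) = $4,701.60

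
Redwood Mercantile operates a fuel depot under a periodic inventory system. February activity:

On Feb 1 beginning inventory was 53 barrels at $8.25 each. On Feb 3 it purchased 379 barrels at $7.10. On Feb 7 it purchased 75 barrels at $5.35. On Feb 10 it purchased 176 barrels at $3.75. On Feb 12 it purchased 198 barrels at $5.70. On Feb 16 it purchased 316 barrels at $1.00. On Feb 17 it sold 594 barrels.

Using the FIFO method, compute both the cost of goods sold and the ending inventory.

COGS = $3,855.65; ending inventory = $1,778.35

Feb 17, 594 sold [FIFO — oldest first]: 53 @ $8.25 + 379 @ $7.10 + 75 @ $5.35 + 87 @ $3.75 = $3,855.65
Ending inventory: 89 @ $3.75 + 198 @ $5.70 + 316 @ $1.00 = $1,778.35
Check: goods available $5,634.00 = COGS $3,855.65 + ending $1,778.35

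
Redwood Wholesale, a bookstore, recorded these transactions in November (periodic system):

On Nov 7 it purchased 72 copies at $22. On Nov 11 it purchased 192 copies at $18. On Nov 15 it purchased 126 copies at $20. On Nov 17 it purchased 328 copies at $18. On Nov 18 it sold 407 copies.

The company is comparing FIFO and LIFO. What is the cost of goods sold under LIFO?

COGS = $7,484

FIFO COGS: 72 @ $22 + 192 @ $18 + 126 @ $20 + 17 @ $18 = $7,866
LIFO COGS: 328 @ $18 + 79 @ $20 = $7,484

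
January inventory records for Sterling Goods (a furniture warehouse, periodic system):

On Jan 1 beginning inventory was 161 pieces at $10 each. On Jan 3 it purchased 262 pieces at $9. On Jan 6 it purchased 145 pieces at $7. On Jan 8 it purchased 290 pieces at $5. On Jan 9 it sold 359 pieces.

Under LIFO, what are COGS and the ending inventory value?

Jan 9, 359 sold [LIFO — newest first]: 290 @ $5 + 69 @ $7 = $1,933
Ending inventory: 161 @ $10 + 262 @ $9 + 76 @ $7 = $4,500
Check: goods available $6,433 = COGS $1,933 + ending $4,500

COGS = $1,933; ending inventory = $4,500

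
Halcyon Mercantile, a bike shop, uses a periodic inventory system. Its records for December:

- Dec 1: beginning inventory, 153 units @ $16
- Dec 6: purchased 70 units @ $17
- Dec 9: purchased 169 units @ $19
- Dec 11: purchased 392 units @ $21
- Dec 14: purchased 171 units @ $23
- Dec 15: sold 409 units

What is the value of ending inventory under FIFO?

Ending inventory = $11,808

Dec 15, 409 sold [FIFO — oldest first]: 153 @ $16 + 70 @ $17 + 169 @ $19 + 17 @ $21 = $7,206
Ending inventory: 375 @ $21 + 171 @ $23 = $11,808
Check: goods available $19,014 = COGS $7,206 + ending $11,808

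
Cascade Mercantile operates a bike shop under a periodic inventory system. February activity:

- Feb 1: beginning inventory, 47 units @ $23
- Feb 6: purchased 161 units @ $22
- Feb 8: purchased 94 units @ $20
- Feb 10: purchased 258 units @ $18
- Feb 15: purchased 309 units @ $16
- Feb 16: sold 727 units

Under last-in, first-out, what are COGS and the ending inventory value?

Feb 16, 727 sold [LIFO — newest first]: 309 @ $16 + 258 @ $18 + 94 @ $20 + 66 @ $22 = $12,920
Ending inventory: 47 @ $23 + 95 @ $22 = $3,171

COGS = $12,920; ending inventory = $3,171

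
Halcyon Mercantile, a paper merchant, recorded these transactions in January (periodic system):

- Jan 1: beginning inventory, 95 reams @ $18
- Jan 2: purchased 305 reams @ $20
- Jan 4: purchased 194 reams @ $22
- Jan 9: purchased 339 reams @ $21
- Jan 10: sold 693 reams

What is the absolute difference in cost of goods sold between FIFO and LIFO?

$430

FIFO COGS: 95 @ $18 + 305 @ $20 + 194 @ $22 + 99 @ $21 = $14,157
LIFO COGS: 339 @ $21 + 194 @ $22 + 160 @ $20 = $14,587
Difference = |$14,157 − $14,587| = $430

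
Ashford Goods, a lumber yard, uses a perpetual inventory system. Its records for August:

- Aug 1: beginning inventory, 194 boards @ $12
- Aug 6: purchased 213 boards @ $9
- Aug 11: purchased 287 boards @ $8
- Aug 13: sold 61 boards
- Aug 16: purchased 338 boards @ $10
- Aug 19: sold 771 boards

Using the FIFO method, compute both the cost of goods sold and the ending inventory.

COGS = $7,921; ending inventory = $2,000

Aug 13, 61 sold [FIFO — oldest first]: 61 @ $12 = $732
Aug 19, 771 sold [FIFO — oldest first]: 133 @ $12 + 213 @ $9 + 287 @ $8 + 138 @ $10 = $7,189
Total COGS = $732 + $7,189 = $7,921
Ending inventory: 200 @ $10 = $2,000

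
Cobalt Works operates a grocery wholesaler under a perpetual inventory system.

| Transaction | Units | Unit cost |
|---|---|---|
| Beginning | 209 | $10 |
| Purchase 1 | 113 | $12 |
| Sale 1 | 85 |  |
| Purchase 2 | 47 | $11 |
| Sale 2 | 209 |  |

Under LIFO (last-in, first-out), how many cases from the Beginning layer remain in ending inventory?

75

Sale 1 (85) [LIFO — newest first]: 85 @ $12 = $1,020
Sale 2 (209) [LIFO — newest first]: 47 @ $11 + 28 @ $12 + 134 @ $10 = $2,193
Total COGS = $1,020 + $2,193 = $3,213
Ending inventory: 75 @ $10 = $750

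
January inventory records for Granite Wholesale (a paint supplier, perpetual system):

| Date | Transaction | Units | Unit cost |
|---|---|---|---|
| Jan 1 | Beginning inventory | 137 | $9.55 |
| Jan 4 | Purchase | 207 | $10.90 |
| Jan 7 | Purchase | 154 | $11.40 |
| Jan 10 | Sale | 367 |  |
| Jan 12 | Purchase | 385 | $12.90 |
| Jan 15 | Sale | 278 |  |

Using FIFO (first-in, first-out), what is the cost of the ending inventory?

Jan 10, 367 sold [FIFO — oldest first]: 137 @ $9.55 + 207 @ $10.90 + 23 @ $11.40 = $3,826.85
Jan 15, 278 sold [FIFO — oldest first]: 131 @ $11.40 + 147 @ $12.90 = $3,389.70
Total COGS = $3,826.85 + $3,389.70 = $7,216.55
Ending inventory: 238 @ $12.90 = $3,070.20

Ending inventory = $3,070.20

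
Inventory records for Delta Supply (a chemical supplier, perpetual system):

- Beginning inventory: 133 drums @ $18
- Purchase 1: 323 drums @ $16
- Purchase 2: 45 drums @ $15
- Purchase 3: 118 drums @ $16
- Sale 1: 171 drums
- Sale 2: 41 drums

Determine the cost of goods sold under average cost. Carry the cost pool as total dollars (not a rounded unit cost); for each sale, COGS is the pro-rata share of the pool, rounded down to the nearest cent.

COGS = $3,467.68

After Beginning: 133 on hand, pool $2,394.00 (≈ $18.0000 each)
After Purchase 1: 456 on hand, pool $7,562.00 (≈ $16.5833 each)
After Purchase 2: 501 on hand, pool $8,237.00 (≈ $16.4411 each)
After Purchase 3: 619 on hand, pool $10,125.00 (≈ $16.3570 each)
Sale 1, sell 171: 171/619 × $10,125.00 → $2,797.05
Sale 2, sell 41: 41/448 × $7,327.95 → $670.63
Total COGS = $2,797.05 + $670.63 = $3,467.68
Ending inventory (cost pool remaining) = $6,657.32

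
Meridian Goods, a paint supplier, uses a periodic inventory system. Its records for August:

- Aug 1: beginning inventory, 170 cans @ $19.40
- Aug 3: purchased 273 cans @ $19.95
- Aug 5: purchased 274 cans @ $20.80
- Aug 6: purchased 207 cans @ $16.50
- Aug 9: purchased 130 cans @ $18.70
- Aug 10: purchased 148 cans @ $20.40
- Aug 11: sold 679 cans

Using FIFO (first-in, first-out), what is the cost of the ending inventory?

Ending inventory = $9,656.10

Aug 11, 679 sold [FIFO — oldest first]: 170 @ $19.40 + 273 @ $19.95 + 236 @ $20.80 = $13,653.15
Ending inventory: 38 @ $20.80 + 207 @ $16.50 + 130 @ $18.70 + 148 @ $20.40 = $9,656.10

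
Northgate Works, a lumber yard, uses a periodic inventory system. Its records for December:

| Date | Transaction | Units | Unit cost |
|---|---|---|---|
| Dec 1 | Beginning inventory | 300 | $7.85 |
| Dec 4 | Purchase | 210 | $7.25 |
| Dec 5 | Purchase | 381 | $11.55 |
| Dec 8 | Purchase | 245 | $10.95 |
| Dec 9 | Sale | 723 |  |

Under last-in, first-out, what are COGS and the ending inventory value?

COGS = $7,786.55; ending inventory = $3,174.25

Dec 9, 723 sold [LIFO — newest first]: 245 @ $10.95 + 381 @ $11.55 + 97 @ $7.25 = $7,786.55
Ending inventory: 300 @ $7.85 + 113 @ $7.25 = $3,174.25
Check: goods available $10,960.80 = COGS $7,786.55 + ending $3,174.25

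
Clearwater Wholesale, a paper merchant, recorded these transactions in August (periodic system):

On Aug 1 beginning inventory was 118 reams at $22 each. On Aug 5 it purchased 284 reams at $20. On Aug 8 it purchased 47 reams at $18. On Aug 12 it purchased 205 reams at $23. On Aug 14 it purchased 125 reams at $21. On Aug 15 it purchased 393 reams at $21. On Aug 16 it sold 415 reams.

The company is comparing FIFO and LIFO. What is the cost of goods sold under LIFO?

FIFO COGS: 118 @ $22 + 284 @ $20 + 13 @ $18 = $8,510
LIFO COGS: 393 @ $21 + 22 @ $21 = $8,715

COGS = $8,715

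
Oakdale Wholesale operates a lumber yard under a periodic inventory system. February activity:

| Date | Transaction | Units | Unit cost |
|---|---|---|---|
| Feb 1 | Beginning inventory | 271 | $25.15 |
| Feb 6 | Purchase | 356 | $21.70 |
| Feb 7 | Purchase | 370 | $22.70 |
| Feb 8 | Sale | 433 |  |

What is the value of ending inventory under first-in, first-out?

Feb 8, 433 sold [FIFO — oldest first]: 271 @ $25.15 + 162 @ $21.70 = $10,331.05
Ending inventory: 194 @ $21.70 + 370 @ $22.70 = $12,608.80
Check: goods available $22,939.85 = COGS $10,331.05 + ending $12,608.80

Ending inventory = $12,608.80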